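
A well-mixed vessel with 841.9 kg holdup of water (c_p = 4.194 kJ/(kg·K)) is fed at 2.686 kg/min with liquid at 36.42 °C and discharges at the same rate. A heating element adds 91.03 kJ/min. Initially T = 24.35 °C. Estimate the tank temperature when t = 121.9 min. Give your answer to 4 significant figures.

30.84 °C

M c_p dT/dt = ṁ c_p (T_in − T) + Q̇.
Rearrange: dT/dt = (T_ss − T)/τ with τ = M/ṁ = 313.440 min and T_ss = T_in + Q̇/(ṁ c_p) = 44.5007 °C.
Solution: T(t) = T_ss + (T₀ − T_ss) e^(−t/τ).
T(121.9) = 44.5007 + (-20.1507)·e^(−121.9/313.440) = 44.5007 + (-20.1507)·0.677795 = 30.8427 °C.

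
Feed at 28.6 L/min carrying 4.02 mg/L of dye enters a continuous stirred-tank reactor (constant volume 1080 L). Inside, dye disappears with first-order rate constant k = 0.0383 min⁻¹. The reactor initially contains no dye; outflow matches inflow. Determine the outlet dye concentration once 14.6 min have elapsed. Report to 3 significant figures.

Accumulation = in − out − consumed: V dC/dt = Q C_in − Q C − k V C.
dC/dt = (Q/V) C_in − (Q/V + k) C; effective rate a = Q/V + k = 0.026481 + 0.0383 = 0.064781 min⁻¹.
C_ss = Q C_in/(Q + kV) = 1.6433 mg/L; C(t) = C_ss + (C₀ − C_ss) e^(−a t).
C(14.6) = 1.6433 + (-1.6433)·e^(−0.064781·14.6) = 1.6433 + (-1.6433)·0.38837 = 1.0051 mg/L.

1.01 mg/L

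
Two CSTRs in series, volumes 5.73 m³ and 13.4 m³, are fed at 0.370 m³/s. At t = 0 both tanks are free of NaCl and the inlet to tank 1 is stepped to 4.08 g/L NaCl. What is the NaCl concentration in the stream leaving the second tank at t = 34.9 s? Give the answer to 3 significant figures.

Time constants: τᵢ = Vᵢ/Q for each well-mixed tank.
τ₁ = 5.73/0.370 = 15.486 s; τ₂ = 13.4/0.370 = 36.216 s.
Tank 1: C₁ = C_in(1 − e^(−t/τ₁)). Tank 2 (τ₁ ≠ τ₂): C₂ = C_in[1 − (τ₁ e^(−t/τ₁) − τ₂ e^(−t/τ₂))/(τ₁ − τ₂)].
At t = 34.9: e^(−t/τ₁) = 0.10502, e^(−t/τ₂) = 0.38150.
C₂ = 4.08·[1 − (15.486·0.10502 − 36.216·0.38150)/(-20.730)] = 4.08·0.41196 = 1.6808 g/L.

1.68 g/L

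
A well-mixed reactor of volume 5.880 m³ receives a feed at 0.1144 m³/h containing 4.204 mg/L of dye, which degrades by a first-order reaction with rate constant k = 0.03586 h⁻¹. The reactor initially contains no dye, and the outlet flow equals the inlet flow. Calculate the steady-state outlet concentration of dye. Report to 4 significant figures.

1.479 mg/L

Accumulation = in − out − consumed: V dC/dt = Q C_in − Q C − k V C.
At steady state: 0 = Q C_in − (Q + kV) C_ss, so C_ss = Q C_in/(Q + kV).
C_ss = 0.1144·4.204/(0.1144 + 0.03586·5.880) = 0.480938/0.325257 = 1.47864 mg/L.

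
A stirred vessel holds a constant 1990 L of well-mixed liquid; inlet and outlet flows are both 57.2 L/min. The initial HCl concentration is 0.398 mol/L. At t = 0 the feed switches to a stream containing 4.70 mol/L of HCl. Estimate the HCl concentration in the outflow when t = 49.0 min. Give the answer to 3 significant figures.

Accumulation = in − out for the solute gives V dC/dt = Q(C_in − C).
Rewrite as dC/dt + C/τ = C_in/τ, τ = V/Q = 34.790 min.
This is linear first-order; C(t) = C_in + (C₀ − C_in) e^(−t/τ).
C(49.0) = 4.70 + (0.398 − 4.70)·e^(−49.0/34.790) = 4.70 + (-4.3020)·0.24452 = 3.6481 mol/L.

3.65 mol/L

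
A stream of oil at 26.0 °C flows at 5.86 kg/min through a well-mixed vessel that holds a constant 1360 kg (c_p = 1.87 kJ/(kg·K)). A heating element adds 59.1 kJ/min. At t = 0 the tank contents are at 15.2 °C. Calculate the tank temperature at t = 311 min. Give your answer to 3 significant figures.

27.2 °C

Heat balance on the well-mixed liquid: M c_p dT/dt = ṁ c_p (T_in − T) + 59.1.
Rearrange: dT/dt = (T_ss − T)/τ with τ = M/ṁ = 232.08 min and T_ss = T_in + Q̇/(ṁ c_p) = 31.393 °C.
Integrating: T(t) = T_ss + (T₀ − T_ss) e^(−t/τ).
T(311) = 31.393 + (-16.193)·e^(−311/232.08) = 31.393 + (-16.193)·0.26183 = 27.153 °C.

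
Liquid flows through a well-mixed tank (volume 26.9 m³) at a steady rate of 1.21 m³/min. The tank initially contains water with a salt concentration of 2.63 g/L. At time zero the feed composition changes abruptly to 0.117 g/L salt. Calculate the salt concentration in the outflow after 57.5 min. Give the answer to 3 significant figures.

0.306 g/L

Unsteady species balance (constant V, well mixed): V dC/dt = Q(C_in − C).
Time constant τ = V/Q = 26.9/1.21 = 22.231 min.
This is linear first-order; C(t) = C_in + (C₀ − C_in) e^(−t/τ).
C(57.5) = 0.117 + (2.63 − 0.117)·e^(−57.5/22.231) = 0.117 + (2.5130)·0.075288 = 0.30620 g/L.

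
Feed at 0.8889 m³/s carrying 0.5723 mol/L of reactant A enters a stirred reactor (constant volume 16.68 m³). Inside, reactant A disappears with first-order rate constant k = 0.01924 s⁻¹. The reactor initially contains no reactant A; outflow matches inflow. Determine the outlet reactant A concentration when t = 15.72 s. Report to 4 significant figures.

0.2860 mol/L

Accumulation = in − out − consumed: V dC/dt = Q C_in − Q C − k V C.
This is linear with rate a = Q/V + k = 0.0725314 s⁻¹.
C_ss = Q C_in/(Q + kV) = 0.420489 mol/L; C(t) = C_ss + (C₀ − C_ss) e^(−a t).
C(15.72) = 0.420489 + (-0.420489)·e^(−0.0725314·15.72) = 0.420489 + (-0.420489)·0.319757 = 0.286035 mol/L.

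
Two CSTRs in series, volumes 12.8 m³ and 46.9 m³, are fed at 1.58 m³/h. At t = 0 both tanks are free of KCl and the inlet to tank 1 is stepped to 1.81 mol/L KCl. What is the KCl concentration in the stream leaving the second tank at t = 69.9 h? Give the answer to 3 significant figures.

Time constants: τᵢ = Vᵢ/Q for each well-mixed tank.
τ₁ = 12.8/1.58 = 8.1013 h; τ₂ = 46.9/1.58 = 29.684 h.
Tank 1: C₁ = C_in(1 − e^(−t/τ₁)). Tank 2 (τ₁ ≠ τ₂): C₂ = C_in[1 − (τ₁ e^(−t/τ₁) − τ₂ e^(−t/τ₂))/(τ₁ − τ₂)].
At t = 69.9: e^(−t/τ₁) = 0.00017897, e^(−t/τ₂) = 0.094909.
C₂ = 1.81·[1 − (8.1013·0.00017897 − 29.684·0.094909)/(-21.582)] = 1.81·0.86953 = 1.5739 mol/L.

1.57 mol/L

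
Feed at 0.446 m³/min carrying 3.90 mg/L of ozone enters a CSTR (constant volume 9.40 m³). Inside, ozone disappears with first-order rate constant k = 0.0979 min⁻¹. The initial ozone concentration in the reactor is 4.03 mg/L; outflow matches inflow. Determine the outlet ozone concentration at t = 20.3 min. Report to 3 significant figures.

Species balance: V dC/dt = Q C_in − Q C − k V C.
This is linear with rate a = Q/V + k = 0.14535 min⁻¹.
C_ss = Q C_in/(Q + kV) = 1.2731 mg/L; C(t) = C_ss + (C₀ − C_ss) e^(−a t).
C(20.3) = 1.2731 + (2.7569)·e^(−0.14535·20.3) = 1.2731 + (2.7569)·0.052311 = 1.4173 mg/L.

1.42 mg/L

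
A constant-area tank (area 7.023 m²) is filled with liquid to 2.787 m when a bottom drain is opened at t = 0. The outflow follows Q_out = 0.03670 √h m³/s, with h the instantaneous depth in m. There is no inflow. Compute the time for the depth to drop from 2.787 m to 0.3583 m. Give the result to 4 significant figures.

409.8 s

A dh/dt = −Q_out = −0.03670 √h.
This is separable: 2 d(√h)/dt = −0.03670/A, so √h = √h₀ − (0.03670/(2A)) t.
t = 2A(√h₀ − √h)/0.03670 = 2·7.023·(√2.787 − √0.3583)/0.03670
  = 14.0460 × (1.66943 − 0.598582) / 0.03670 = 409.841 s.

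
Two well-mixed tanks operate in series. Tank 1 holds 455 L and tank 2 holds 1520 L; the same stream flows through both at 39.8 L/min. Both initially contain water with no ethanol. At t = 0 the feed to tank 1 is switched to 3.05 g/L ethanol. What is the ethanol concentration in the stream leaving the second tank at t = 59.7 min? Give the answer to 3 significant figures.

Each tank obeys Vᵢ dCᵢ/dt = Q(Cᵢ₋₁ − Cᵢ), so τᵢ = Vᵢ/Q.
τ₁ = 455/39.8 = 11.432 min; τ₂ = 1520/39.8 = 38.191 min.
Solving the cascade with C₁(0)=C₂(0)=0 gives C₂(t) = C_in[1 − (τ₁ e^(−t/τ₁) − τ₂ e^(−t/τ₂))/(τ₁ − τ₂)].
At t = 59.7: e^(−t/τ₁) = 0.0053959, e^(−t/τ₂) = 0.20947.
C₂ = 3.05·[1 − (11.432·0.0053959 − 38.191·0.20947)/(-26.759)] = 3.05·0.70335 = 2.1452 g/L.

2.15 g/L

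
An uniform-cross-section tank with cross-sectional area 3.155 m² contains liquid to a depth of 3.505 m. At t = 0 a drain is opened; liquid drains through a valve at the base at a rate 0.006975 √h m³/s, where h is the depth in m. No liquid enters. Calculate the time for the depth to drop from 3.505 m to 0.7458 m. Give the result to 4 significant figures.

912.4 s

A dh/dt = −Q_out = −0.006975 √h.
This is separable: 2 d(√h)/dt = −0.006975/A, so √h = √h₀ − (0.006975/(2A)) t.
t = 2A(√h₀ − √h)/0.006975 = 2·3.155·(√3.505 − √0.7458)/0.006975
  = 6.31000 × (1.87216 − 0.863597) / 0.006975 = 912.410 s.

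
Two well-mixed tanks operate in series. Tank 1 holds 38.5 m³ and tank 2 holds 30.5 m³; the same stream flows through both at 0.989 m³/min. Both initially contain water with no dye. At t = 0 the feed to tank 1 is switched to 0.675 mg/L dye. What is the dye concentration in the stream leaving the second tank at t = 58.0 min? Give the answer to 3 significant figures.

0.335 mg/L

Each tank obeys Vᵢ dCᵢ/dt = Q(Cᵢ₋₁ − Cᵢ), so τᵢ = Vᵢ/Q.
τ₁ = 38.5/0.989 = 38.928 min; τ₂ = 30.5/0.989 = 30.839 min.
Solving the cascade with C₁(0)=C₂(0)=0 gives C₂(t) = C_in[1 − (τ₁ e^(−t/τ₁) − τ₂ e^(−t/τ₂))/(τ₁ − τ₂)].
At t = 58.0: e^(−t/τ₁) = 0.22539, e^(−t/τ₂) = 0.15248.
C₂ = 0.675·[1 − (38.928·0.22539 − 30.839·0.15248)/(8.0890)] = 0.675·0.49664 = 0.33523 mg/L.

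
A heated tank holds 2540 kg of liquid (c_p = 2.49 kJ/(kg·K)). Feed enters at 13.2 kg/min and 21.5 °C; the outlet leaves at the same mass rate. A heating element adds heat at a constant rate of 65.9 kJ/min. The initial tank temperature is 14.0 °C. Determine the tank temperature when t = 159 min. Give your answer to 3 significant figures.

19.3 °C

Unsteady energy balance on the tank contents: M c_p dT/dt = ṁ c_p (T_in − T) + 65.9.
τ = M/ṁ = 192.42 min; T_ss = T_in + Q̇/(ṁ c_p) = 21.5 + 65.9/(13.2·2.49) = 23.505 °C.
This is linear first-order; T(t) = T_ss + (T₀ − T_ss) e^(−t/τ).
T(159) = 23.505 + (-9.5050)·e^(−159/192.42) = 23.505 + (-9.5050)·0.43767 = 19.345 °C.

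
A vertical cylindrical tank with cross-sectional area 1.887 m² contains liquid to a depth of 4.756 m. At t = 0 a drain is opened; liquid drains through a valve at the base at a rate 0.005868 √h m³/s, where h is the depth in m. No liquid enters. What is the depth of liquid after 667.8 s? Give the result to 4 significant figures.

1.305 m

A dh/dt = −Q_out = −0.005868 √h.
∫ h^(−1/2) dh = −(0.005868/A) ∫ dt, giving 2√h = 2√h₀ − (0.005868/A) t.
√h = √4.756 − 0.005868·667.8/(2·1.887) = 2.18083 − 1.03833 = 1.14250.
h = 1.14250² = 1.30530 m.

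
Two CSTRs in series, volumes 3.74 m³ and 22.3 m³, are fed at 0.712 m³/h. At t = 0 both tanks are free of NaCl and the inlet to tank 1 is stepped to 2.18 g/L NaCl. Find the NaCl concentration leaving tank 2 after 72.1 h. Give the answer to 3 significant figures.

Each tank obeys Vᵢ dCᵢ/dt = Q(Cᵢ₋₁ − Cᵢ), so τᵢ = Vᵢ/Q.
τ₁ = 3.74/0.712 = 5.2528 h; τ₂ = 22.3/0.712 = 31.320 h.
Solving the cascade with C₁(0)=C₂(0)=0 gives C₂(t) = C_in[1 − (τ₁ e^(−t/τ₁) − τ₂ e^(−t/τ₂))/(τ₁ − τ₂)].
At t = 72.1: e^(−t/τ₁) = 1.0937e-06, e^(−t/τ₂) = 0.10006.
C₂ = 2.18·[1 − (5.2528·1.0937e-06 − 31.320·0.10006)/(-26.067)] = 2.18·0.87978 = 1.9179 g/L.

1.92 g/L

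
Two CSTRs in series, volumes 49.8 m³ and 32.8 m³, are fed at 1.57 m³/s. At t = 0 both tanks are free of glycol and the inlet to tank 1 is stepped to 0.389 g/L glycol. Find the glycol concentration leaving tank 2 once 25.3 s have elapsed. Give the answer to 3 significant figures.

Each tank obeys Vᵢ dCᵢ/dt = Q(Cᵢ₋₁ − Cᵢ), so τᵢ = Vᵢ/Q.
τ₁ = 49.8/1.57 = 31.720 s; τ₂ = 32.8/1.57 = 20.892 s.
Tank 1: C₁ = C_in(1 − e^(−t/τ₁)). Tank 2 (τ₁ ≠ τ₂): C₂ = C_in[1 − (τ₁ e^(−t/τ₁) − τ₂ e^(−t/τ₂))/(τ₁ − τ₂)].
At t = 25.3: e^(−t/τ₁) = 0.45040, e^(−t/τ₂) = 0.29790.
C₂ = 0.389·[1 − (31.720·0.45040 − 20.892·0.29790)/(10.828)] = 0.389·0.25535 = 0.099330 g/L.

0.0993 g/L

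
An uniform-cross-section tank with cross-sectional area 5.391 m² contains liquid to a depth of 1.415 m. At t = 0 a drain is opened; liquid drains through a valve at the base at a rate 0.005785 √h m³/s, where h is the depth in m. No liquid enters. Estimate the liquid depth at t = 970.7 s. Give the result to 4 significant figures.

0.4472 m

With no inflow, A dh/dt = −0.005785 √h.
∫ h^(−1/2) dh = −(0.005785/A) ∫ dt, giving 2√h = 2√h₀ − (0.005785/A) t.
√h = √1.415 − 0.005785·970.7/(2·5.391) = 1.18954 − 0.520822 = 0.668716.
h = 0.668716² = 0.447181 m.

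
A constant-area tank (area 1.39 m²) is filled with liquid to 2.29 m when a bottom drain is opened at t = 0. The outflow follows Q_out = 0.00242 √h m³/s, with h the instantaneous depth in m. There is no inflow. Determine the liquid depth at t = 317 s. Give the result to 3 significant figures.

A dh/dt = −Q_out = −0.00242 √h.
This is separable: 2 d(√h)/dt = −0.00242/A, so √h = √h₀ − (0.00242/(2A)) t.
√h = √2.29 − 0.00242·317/(2·1.39) = 1.5133 − 0.27595 = 1.2373.
h = 1.2373² = 1.5310 m.

1.53 m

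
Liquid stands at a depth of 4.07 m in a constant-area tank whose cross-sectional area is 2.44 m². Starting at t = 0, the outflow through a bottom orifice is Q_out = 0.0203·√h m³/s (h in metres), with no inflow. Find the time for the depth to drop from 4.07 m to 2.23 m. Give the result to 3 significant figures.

126 s

With no inflow, A dh/dt = −0.0203 √h.
This is separable: 2 d(√h)/dt = −0.0203/A, so √h = √h₀ − (0.0203/(2A)) t.
t = 2A(√h₀ − √h)/0.0203 = 2·2.44·(√4.07 − √2.23)/0.0203
  = 4.8800 × (2.0174 − 1.4933) / 0.0203 = 125.99 s.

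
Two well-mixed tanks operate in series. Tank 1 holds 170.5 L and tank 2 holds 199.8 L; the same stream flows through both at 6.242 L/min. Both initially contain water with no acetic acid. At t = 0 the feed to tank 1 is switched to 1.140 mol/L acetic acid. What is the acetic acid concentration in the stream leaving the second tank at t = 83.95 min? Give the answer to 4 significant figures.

0.8825 mol/L

Time constants: τᵢ = Vᵢ/Q for each well-mixed tank.
τ₁ = 170.5/6.242 = 27.3150 min; τ₂ = 199.8/6.242 = 32.0090 min.
Solving the cascade with C₁(0)=C₂(0)=0 gives C₂(t) = C_in[1 − (τ₁ e^(−t/τ₁) − τ₂ e^(−t/τ₂))/(τ₁ − τ₂)].
At t = 83.95: e^(−t/τ₁) = 0.0462633, e^(−t/τ₂) = 0.0726064.
C₂ = 1.140·[1 − (27.3150·0.0462633 − 32.0090·0.0726064)/(-4.69401)] = 1.140·0.774100 = 0.882474 mol/L.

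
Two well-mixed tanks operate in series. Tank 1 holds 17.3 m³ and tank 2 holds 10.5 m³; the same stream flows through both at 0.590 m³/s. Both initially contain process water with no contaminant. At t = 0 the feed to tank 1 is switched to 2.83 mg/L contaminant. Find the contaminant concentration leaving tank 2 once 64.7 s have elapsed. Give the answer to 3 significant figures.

Species balance on tank i: dCᵢ/dt = (Cᵢ₋₁ − Cᵢ)/τᵢ with τᵢ = Vᵢ/Q.
τ₁ = 17.3/0.590 = 29.322 s; τ₂ = 10.5/0.590 = 17.797 s.
Solving the cascade with C₁(0)=C₂(0)=0 gives C₂(t) = C_in[1 − (τ₁ e^(−t/τ₁) − τ₂ e^(−t/τ₂))/(τ₁ − τ₂)].
At t = 64.7: e^(−t/τ₁) = 0.11008, e^(−t/τ₂) = 0.026370.
C₂ = 2.83·[1 − (29.322·0.11008 − 17.797·0.026370)/(11.525)] = 2.83·0.76066 = 2.1527 mg/L.

2.15 mg/L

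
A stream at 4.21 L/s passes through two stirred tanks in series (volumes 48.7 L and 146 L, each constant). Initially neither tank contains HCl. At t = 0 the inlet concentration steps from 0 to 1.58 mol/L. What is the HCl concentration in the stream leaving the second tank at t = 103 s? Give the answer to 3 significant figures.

1.46 mol/L

Species balance on tank i: dCᵢ/dt = (Cᵢ₋₁ − Cᵢ)/τᵢ with τᵢ = Vᵢ/Q.
τ₁ = 48.7/4.21 = 11.568 s; τ₂ = 146/4.21 = 34.679 s.
Tank 1: C₁ = C_in(1 − e^(−t/τ₁)). Tank 2 (τ₁ ≠ τ₂): C₂ = C_in[1 − (τ₁ e^(−t/τ₁) − τ₂ e^(−t/τ₂))/(τ₁ − τ₂)].
At t = 103: e^(−t/τ₁) = 0.00013583, e^(−t/τ₂) = 0.051300.
C₂ = 1.58·[1 − (11.568·0.00013583 − 34.679·0.051300)/(-23.112)] = 1.58·0.92309 = 1.4585 mol/L.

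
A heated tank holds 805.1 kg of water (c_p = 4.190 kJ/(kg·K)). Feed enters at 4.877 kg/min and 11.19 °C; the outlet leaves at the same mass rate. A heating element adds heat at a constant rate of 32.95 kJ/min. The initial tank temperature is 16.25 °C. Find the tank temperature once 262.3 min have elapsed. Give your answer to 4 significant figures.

Unsteady energy balance on the tank contents: M c_p dT/dt = ṁ c_p (T_in − T) + 32.95.
τ = M/ṁ = 165.081 min; T_ss = T_in + Q̇/(ṁ c_p) = 11.19 + 32.95/(4.877·4.190) = 12.8025 °C.
Integrating: T(t) = T_ss + (T₀ − T_ss) e^(−t/τ).
T(262.3) = 12.8025 + (3.44754)·e^(−262.3/165.081) = 12.8025 + (3.44754)·0.204147 = 13.5063 °C.

13.51 °C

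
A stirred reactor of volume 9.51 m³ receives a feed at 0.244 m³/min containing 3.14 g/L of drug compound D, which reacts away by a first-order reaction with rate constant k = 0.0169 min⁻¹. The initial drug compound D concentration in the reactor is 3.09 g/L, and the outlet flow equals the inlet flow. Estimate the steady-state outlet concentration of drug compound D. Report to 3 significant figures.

V dC/dt = Q(C_in − C) − k V C.
At steady state: 0 = Q C_in − (Q + kV) C_ss, so C_ss = Q C_in/(Q + kV).
C_ss = 0.244·3.14/(0.244 + 0.0169·9.51) = 0.76616/0.40472 = 1.8931 g/L.

1.89 g/L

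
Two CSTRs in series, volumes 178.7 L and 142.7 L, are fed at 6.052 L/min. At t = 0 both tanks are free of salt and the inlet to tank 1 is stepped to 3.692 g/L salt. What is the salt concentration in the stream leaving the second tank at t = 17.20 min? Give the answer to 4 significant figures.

0.5130 g/L

Species balance on tank i: dCᵢ/dt = (Cᵢ₋₁ − Cᵢ)/τᵢ with τᵢ = Vᵢ/Q.
τ₁ = 178.7/6.052 = 29.5274 min; τ₂ = 142.7/6.052 = 23.5790 min.
Tank 1: C₁ = C_in(1 − e^(−t/τ₁)). Tank 2 (τ₁ ≠ τ₂): C₂ = C_in[1 − (τ₁ e^(−t/τ₁) − τ₂ e^(−t/τ₂))/(τ₁ − τ₂)].
At t = 17.20: e^(−t/τ₁) = 0.558495, e^(−t/τ₂) = 0.482168.
C₂ = 3.692·[1 − (29.5274·0.558495 − 23.5790·0.482168)/(5.94845)] = 3.692·0.138951 = 0.513008 g/L.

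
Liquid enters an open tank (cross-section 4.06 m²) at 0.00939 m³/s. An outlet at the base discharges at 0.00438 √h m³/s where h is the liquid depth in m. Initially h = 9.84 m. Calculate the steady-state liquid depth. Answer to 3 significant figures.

4.60 m

Level balance: A dh/dt = 0.00939 − 0.00438 √h. Setting dh/dt = 0:
Q_in = 0.00438 √h_ss ⇒ √h_ss = 0.00939/0.00438 = 2.1438.
h_ss = 2.1438² = 4.5960 m. (Since h₀ = 9.84 m > h_ss, the level will fall toward this value.)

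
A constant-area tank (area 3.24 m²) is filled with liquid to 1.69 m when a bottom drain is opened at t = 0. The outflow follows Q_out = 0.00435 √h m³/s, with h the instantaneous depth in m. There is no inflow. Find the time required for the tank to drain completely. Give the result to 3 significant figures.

1940 s

Mass balance (ρ constant): A dh/dt = −0.00435 √h.
Separate and integrate: 2(√h − √h₀) = −(0.00435/A) t.
Set h = 0: 2√h₀ = (0.00435/A) t_empty ⇒ t_empty = 2A√h₀/0.00435.
t_empty = 2·3.24·√1.69/0.00435 = 6.4800·1.3000/0.00435 = 1936.6 s.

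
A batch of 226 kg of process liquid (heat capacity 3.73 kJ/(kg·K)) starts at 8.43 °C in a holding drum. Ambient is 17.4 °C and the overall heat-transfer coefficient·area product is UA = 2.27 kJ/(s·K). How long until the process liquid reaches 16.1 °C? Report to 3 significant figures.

717 s

M c_p dT/dt = −UA(T − T_amb).
τ = M c_p/UA = 371.36 s; T_ss = T_amb = 17.400 °C.
T(t) = T_ss + (T₀ − T_ss)e^(−t/τ); set T = 16.1:
t = −τ ln[(T − T_ss)/(T₀ − T_ss)] = −371.36 · ln(0.14493) = 717.28 s.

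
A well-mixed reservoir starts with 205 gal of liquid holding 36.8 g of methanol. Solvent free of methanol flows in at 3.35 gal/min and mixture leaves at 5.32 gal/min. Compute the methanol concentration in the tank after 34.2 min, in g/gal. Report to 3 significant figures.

Total volume: dV/dt = Q_in − Q_out = -1.9700 gal/min, so V(t) = 205 − 1.9700 t and V(34.2) = 137.63 gal.
Species balance (pure solvent in): dm/dt = −Q_out · m/V(t).
dm/m = −Q_out dt/(V₀ − 1.9700 t); integrating gives ln(m/m₀) = −(Q_out/(Q_in−Q_out)) ln(V/V₀).
m = m₀ (V₀/V)^(Q_out/(Q_in−Q_out)) = 36.8 × (205/137.63)^(-2.7005) = 12.546 g.
C = m/V = 12.546/137.63 = 0.091162 g/gal.

0.0912 g/gal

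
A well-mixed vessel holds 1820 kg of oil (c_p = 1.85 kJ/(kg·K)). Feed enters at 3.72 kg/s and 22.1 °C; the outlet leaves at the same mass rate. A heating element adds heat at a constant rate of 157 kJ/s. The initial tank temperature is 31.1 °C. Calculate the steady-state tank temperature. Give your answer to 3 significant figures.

44.9 °C

M c_p dT/dt = ṁ c_p (T_in − T) + Q̇.
At steady state dT/dt = 0 ⇒ T_ss = T_in + Q̇/(ṁ c_p) = 22.1 + 157/(3.72·1.85) = 44.913 °C.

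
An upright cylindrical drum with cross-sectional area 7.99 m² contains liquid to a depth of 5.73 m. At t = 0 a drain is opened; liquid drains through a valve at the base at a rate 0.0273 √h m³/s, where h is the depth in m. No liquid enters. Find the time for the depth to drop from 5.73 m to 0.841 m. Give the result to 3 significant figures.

864 s

Unsteady balance on liquid volume: A dh/dt = −0.0273 √h.
∫ h^(−1/2) dh = −(0.0273/A) ∫ dt, giving 2√h = 2√h₀ − (0.0273/A) t.
t = 2A(√h₀ − √h)/0.0273 = 2·7.99·(√5.73 − √0.841)/0.0273
  = 15.980 × (2.3937 − 0.91706) / 0.0273 = 864.37 s.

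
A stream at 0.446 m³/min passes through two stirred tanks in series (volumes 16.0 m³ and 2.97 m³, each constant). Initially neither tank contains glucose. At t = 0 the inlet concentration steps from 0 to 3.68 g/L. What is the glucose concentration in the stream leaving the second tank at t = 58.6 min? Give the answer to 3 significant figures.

Each tank obeys Vᵢ dCᵢ/dt = Q(Cᵢ₋₁ − Cᵢ), so τᵢ = Vᵢ/Q.
τ₁ = 16.0/0.446 = 35.874 min; τ₂ = 2.97/0.446 = 6.6592 min.
Solving the cascade with C₁(0)=C₂(0)=0 gives C₂(t) = C_in[1 − (τ₁ e^(−t/τ₁) − τ₂ e^(−t/τ₂))/(τ₁ − τ₂)].
At t = 58.6: e^(−t/τ₁) = 0.19525, e^(−t/τ₂) = 0.00015075.
C₂ = 3.68·[1 − (35.874·0.19525 − 6.6592·0.00015075)/(29.215)] = 3.68·0.76028 = 2.7978 g/L.

2.80 g/L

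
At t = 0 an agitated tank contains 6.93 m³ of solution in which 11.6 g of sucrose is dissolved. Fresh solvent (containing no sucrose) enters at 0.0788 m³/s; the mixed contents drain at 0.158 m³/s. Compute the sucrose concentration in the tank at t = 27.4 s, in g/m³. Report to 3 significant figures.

Let m(t) be the amount of sucrose. Volume: V(t) = V₀ + (Q_in − Q_out) t = 6.93 − 0.079200 t; V(27.4) = 4.7599 m³.
No sucrose enters, so dm/dt = −Q_out · (m/V).
Separate: dm/m = −Q_out dt/V(t) ⇒ ln(m/m₀) = −(Q_out/(Q_in−Q_out)) ln(V/V₀).
m = m₀ (V₀/V)^(Q_out/(Q_in−Q_out)) = 11.6 × (6.93/4.7599)^(-1.9949) = 5.4830 g.
C = m/V = 5.4830/4.7599 = 1.1519 g/m³.

1.15 g/m³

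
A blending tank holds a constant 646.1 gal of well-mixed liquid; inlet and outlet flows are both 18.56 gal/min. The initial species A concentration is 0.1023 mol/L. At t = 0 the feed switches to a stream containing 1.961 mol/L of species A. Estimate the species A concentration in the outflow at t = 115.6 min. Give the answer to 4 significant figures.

1.894 mol/L

Unsteady species balance (constant V, well mixed): V dC/dt = Q(C_in − C).
Time constant τ = V/Q = 646.1/18.56 = 34.8114 min.
This is linear first-order; C(t) = C_in + (C₀ − C_in) e^(−t/τ).
C(115.6) = 1.961 + (0.1023 − 1.961)·e^(−115.6/34.8114) = 1.961 + (-1.85870)·0.0361258 = 1.89385 mol/L.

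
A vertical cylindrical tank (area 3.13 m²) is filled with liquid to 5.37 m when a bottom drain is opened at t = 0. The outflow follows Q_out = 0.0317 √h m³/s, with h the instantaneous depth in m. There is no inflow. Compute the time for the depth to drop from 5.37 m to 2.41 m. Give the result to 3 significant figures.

With no inflow, A dh/dt = −0.0317 √h.
Separate and integrate: 2(√h − √h₀) = −(0.0317/A) t.
t = 2A(√h₀ − √h)/0.0317 = 2·3.13·(√5.37 − √2.41)/0.0317
  = 6.2600 × (2.3173 − 1.5524) / 0.0317 = 151.05 s.

151 s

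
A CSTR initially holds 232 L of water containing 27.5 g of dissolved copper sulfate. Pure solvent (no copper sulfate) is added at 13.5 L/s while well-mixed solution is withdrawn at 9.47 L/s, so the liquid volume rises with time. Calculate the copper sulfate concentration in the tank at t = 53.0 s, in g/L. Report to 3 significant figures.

Total volume: dV/dt = Q_in − Q_out = 4.0300 L/s, so V(t) = 232 + 4.0300 t and V(53.0) = 445.59 L.
Species balance (pure solvent in): dm/dt = −Q_out · m/V(t).
Separate: dm/m = −Q_out dt/V(t) ⇒ ln(m/m₀) = −(Q_out/(Q_in−Q_out)) ln(V/V₀).
m = m₀ (V₀/V)^(Q_out/(Q_in−Q_out)) = 27.5 × (232/445.59)^(2.3499) = 5.9329 g.
C = m/V = 5.9329/445.59 = 0.013315 g/L.

0.0133 g/L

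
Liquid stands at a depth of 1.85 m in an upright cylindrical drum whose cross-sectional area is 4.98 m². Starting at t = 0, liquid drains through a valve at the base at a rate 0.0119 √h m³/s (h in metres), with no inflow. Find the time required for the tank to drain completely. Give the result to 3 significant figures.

1140 s

With no inflow, A dh/dt = −0.0119 √h.
Separate and integrate: 2(√h − √h₀) = −(0.0119/A) t.
Tank is empty when √h = 0: t_empty = 2A√h₀/0.0119.
t_empty = 2·4.98·√1.85/0.0119 = 9.9600·1.3601/0.0119 = 1138.4 s.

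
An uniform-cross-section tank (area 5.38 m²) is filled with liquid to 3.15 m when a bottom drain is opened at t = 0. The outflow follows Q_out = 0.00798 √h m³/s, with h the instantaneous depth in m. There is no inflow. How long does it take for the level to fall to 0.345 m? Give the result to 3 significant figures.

1600 s

A dh/dt = −Q_out = −0.00798 √h.
∫ h^(−1/2) dh = −(0.00798/A) ∫ dt, giving 2√h = 2√h₀ − (0.00798/A) t.
t = 2A(√h₀ − √h)/0.00798 = 2·5.38·(√3.15 − √0.345)/0.00798
  = 10.760 × (1.7748 − 0.58737) / 0.00798 = 1601.1 s.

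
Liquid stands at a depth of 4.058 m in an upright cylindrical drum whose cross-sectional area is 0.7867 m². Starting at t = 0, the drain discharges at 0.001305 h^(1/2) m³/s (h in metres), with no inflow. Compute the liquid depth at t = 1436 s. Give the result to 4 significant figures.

With no inflow, A dh/dt = −0.001305 √h.
Separate and integrate: 2(√h − √h₀) = −(0.001305/A) t.
√h = √4.058 − 0.001305·1436/(2·0.7867) = 2.01445 − 1.19104 = 0.823409.
h = 0.823409² = 0.678003 m.

0.6780 m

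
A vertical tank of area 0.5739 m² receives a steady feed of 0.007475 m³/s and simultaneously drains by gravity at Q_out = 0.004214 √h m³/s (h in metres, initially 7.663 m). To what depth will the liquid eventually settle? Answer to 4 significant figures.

A dh/dt = Q_in − 0.004214 √h. Steady state requires inflow = outflow:
Q_in = 0.004214 √h_ss ⇒ √h_ss = 0.007475/0.004214 = 1.77385.
h_ss = 1.77385² = 3.14654 m. (Since h₀ = 7.663 m > h_ss, the level will fall toward this value.)

3.147 m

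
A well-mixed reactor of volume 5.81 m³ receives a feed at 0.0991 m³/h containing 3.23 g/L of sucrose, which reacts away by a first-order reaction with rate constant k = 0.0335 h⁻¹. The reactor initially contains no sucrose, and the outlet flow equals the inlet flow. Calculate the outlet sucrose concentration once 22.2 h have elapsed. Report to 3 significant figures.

0.735 g/L

Accumulation = in − out − consumed: V dC/dt = Q C_in − Q C − k V C.
This is linear with rate a = Q/V + k = 0.050557 h⁻¹.
C_ss = Q C_in/(Q + kV) = 1.0897 g/L; C(t) = C_ss + (C₀ − C_ss) e^(−a t).
C(22.2) = 1.0897 + (-1.0897)·e^(−0.050557·22.2) = 1.0897 + (-1.0897)·0.32551 = 0.73501 g/L.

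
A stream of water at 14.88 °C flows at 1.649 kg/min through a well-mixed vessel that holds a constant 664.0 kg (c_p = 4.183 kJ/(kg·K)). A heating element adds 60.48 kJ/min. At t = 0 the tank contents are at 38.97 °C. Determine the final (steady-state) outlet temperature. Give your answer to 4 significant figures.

M c_p dT/dt = ṁ c_p (T_in − T) + Q̇.
At steady state dT/dt = 0 ⇒ T_ss = T_in + Q̇/(ṁ c_p) = 14.88 + 60.48/(1.649·4.183) = 23.6481 °C.

23.65 °C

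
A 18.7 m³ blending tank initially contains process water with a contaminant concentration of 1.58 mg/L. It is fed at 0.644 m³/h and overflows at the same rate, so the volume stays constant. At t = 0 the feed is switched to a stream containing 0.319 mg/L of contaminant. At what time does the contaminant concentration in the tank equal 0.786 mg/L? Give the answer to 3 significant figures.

Species balance: V dC/dt = Q(C_in − C) ⇒ τ = V/Q = 29.037 h.
C(t) = C_in + (C₀ − C_in) e^(−t/τ). Set C = 0.786 and solve for t:
e^(−t/τ) = (C − C_in)/(C₀ − C_in) = (0.786 − 0.319)/(1.58 − 0.319) = 0.37034
t = −τ ln(…) = 29.037 × 0.99333 = 28.844 h.

28.8 h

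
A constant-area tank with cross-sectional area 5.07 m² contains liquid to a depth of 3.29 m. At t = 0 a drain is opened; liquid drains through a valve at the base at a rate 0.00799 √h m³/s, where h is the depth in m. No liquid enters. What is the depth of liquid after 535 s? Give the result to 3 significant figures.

1.94 m

Accumulation of liquid (constant cross-section A): A dh/dt = −0.00799 √h.
∫ h^(−1/2) dh = −(0.00799/A) ∫ dt, giving 2√h = 2√h₀ − (0.00799/A) t.
√h = √3.29 − 0.00799·535/(2·5.07) = 1.8138 − 0.42156 = 1.3923.
h = 1.3923² = 1.9384 m.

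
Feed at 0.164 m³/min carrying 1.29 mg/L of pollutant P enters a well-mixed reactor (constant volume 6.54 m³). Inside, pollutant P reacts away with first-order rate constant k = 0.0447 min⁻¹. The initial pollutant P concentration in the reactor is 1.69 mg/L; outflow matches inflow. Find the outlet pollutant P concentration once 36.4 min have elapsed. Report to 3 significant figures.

0.560 mg/L

Accumulation = in − out − consumed: V dC/dt = Q C_in − Q C − k V C.
dC/dt = (Q/V) C_in − (Q/V + k) C; effective rate a = Q/V + k = 0.025076 + 0.0447 = 0.069776 min⁻¹.
C_ss = Q C_in/(Q + kV) = 0.46360 mg/L; C(t) = C_ss + (C₀ − C_ss) e^(−a t).
C(36.4) = 0.46360 + (1.2264)·e^(−0.069776·36.4) = 0.46360 + (1.2264)·0.078877 = 0.56034 mg/L.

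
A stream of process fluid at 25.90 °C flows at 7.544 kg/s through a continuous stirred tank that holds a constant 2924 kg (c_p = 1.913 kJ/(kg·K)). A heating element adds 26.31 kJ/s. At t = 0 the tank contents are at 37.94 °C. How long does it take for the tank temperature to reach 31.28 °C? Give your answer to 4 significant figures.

M c_p dT/dt = ṁ c_p (T_in − T) + Q̇.
τ = M/ṁ = 387.593 s; T_ss = T_in + Q̇/(ṁ c_p) = 27.7231 °C.
T(t) = T_ss + (T₀ − T_ss) e^(−t/τ). Set T = 31.28:
e^(−t/τ) = (31.28 − 27.7231)/(37.94 − 27.7231) = 0.348141
t = −387.593 · ln(0.348141) = 408.968 s.

409.0 s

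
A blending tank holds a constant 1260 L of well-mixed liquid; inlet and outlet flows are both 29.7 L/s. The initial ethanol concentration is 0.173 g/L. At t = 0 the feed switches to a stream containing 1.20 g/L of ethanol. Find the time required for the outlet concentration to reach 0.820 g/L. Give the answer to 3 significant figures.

42.2 s

Unsteady species balance (constant V, well mixed): V dC/dt = Q(C_in − C), so τ = V/Q = 42.424 s.
C(t) = C_in + (C₀ − C_in) e^(−t/τ). Set C = 0.820 and solve for t:
e^(−t/τ) = (C − C_in)/(C₀ − C_in) = (0.820 − 1.20)/(0.173 − 1.20) = 0.37001
t = −τ ln(…) = 42.424 × 0.99423 = 42.179 s.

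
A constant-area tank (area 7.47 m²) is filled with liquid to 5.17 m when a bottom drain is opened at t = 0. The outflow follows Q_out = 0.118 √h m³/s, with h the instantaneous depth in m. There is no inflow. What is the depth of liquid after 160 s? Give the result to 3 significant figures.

1.02 m

With no inflow, A dh/dt = −0.118 √h.
This is separable: 2 d(√h)/dt = −0.118/A, so √h = √h₀ − (0.118/(2A)) t.
√h = √5.17 − 0.118·160/(2·7.47) = 2.2738 − 1.2637 = 1.0100.
h = 1.0100² = 1.0202 m.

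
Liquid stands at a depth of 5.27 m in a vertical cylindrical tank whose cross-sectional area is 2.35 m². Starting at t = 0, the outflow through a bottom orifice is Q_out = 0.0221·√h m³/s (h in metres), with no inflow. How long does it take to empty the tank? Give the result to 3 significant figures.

With no inflow, A dh/dt = −0.0221 √h.
∫ h^(−1/2) dh = −(0.0221/A) ∫ dt, giving 2√h = 2√h₀ − (0.0221/A) t.
Tank is empty when √h = 0: t_empty = 2A√h₀/0.0221.
t_empty = 2·2.35·√5.27/0.0221 = 4.7000·2.2956/0.0221 = 488.21 s.

488 s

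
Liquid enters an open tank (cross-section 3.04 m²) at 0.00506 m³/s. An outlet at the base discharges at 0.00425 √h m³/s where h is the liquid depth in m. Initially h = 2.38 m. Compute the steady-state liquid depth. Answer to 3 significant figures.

Accumulation of liquid (constant cross-section A): A dh/dt = Q_in − 0.00425 √h. At steady state dh/dt = 0:
Q_in = 0.00425 √h_ss ⇒ √h_ss = 0.00506/0.00425 = 1.1906.
h_ss = 1.1906² = 1.4175 m. (Since h₀ = 2.38 m > h_ss, the level will fall toward this value.)

1.42 m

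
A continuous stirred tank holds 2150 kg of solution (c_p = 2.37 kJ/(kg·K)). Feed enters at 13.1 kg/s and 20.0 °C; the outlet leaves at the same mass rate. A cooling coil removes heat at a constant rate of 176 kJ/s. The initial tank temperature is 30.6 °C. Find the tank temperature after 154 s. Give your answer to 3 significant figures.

Energy balance: M c_p dT/dt = ṁ c_p (T_in − T) − 176.
τ = M/ṁ = 164.12 s; T_ss = T_in − Q̇/(ṁ c_p) = 20.0 − 176/(13.1·2.37) = 14.331 °C.
Integrating: T(t) = T_ss + (T₀ − T_ss) e^(−t/τ).
T(154) = 14.331 + (16.269)·e^(−154/164.12) = 14.331 + (16.269)·0.39128 = 20.697 °C.

20.7 °C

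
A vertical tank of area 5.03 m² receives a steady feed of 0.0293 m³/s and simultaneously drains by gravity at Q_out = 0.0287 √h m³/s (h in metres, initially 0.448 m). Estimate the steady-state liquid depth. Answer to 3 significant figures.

1.04 m

Level balance: A dh/dt = 0.0293 − 0.0287 √h. Setting dh/dt = 0:
Q_in = 0.0287 √h_ss ⇒ √h_ss = 0.0293/0.0287 = 1.0209.
h_ss = 1.0209² = 1.0422 m. (Since h₀ = 0.448 m < h_ss, the level will rise toward this value.)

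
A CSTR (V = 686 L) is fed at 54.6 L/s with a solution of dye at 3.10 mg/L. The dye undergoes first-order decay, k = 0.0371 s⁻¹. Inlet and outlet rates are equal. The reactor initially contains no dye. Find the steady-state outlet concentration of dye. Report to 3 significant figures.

2.11 mg/L

V dC/dt = Q(C_in − C) − k V C.
At steady state: 0 = Q C_in − (Q + kV) C_ss, so C_ss = Q C_in/(Q + kV).
C_ss = 54.6·3.10/(54.6 + 0.0371·686) = 169.26/80.051 = 2.1144 mg/L.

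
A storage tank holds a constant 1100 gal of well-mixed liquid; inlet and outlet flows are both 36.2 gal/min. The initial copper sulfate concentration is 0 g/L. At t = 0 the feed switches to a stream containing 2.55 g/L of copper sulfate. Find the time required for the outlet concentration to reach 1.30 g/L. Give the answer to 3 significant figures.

Species balance: V dC/dt = Q(C_in − C) ⇒ τ = V/Q = 30.387 min.
C(t) = C_in + (C₀ − C_in) e^(−t/τ). Set C = 1.30 and solve for t:
e^(−t/τ) = (C − C_in)/(C₀ − C_in) = (1.30 − 2.55)/(0 − 2.55) = 0.49020
t = −τ ln(…) = 30.387 × 0.71295 = 21.664 min.

21.7 min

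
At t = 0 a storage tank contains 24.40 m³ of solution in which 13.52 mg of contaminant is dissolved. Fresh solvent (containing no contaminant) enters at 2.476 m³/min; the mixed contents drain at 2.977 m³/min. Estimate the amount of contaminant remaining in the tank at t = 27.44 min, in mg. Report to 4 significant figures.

0.09822 mg

Total volume: dV/dt = Q_in − Q_out = -0.501000 m³/min, so V(t) = 24.40 − 0.501000 t and V(27.44) = 10.6526 m³.
Species balance (pure solvent in): dm/dt = −Q_out · m/V(t).
dm/m = −Q_out dt/(V₀ − 0.501000 t); integrating gives ln(m/m₀) = −(Q_out/(Q_in−Q_out)) ln(V/V₀).
m = m₀ (V₀/V)^(Q_out/(Q_in−Q_out)) = 13.52 × (24.40/10.6526)^(-5.94212) = 0.0982192 mg.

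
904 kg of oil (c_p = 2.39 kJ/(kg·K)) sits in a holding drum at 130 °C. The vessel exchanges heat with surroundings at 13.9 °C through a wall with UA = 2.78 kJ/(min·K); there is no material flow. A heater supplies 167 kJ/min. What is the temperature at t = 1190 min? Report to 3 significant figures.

86.1 °C

Lumped-capacitance energy balance: M c_p dT/dt = UA(T_amb − T) + Q̇.
dT/dt = (T_ss − T)/τ with T_ss = T_amb + Q̇/UA = 13.9 + 167/2.78 = 73.972 °C, τ = M c_p/UA = 904·2.39/2.78 = 777.18 min.
Solution: T(t) = T_ss + (T₀ − T_ss) e^(−t/τ).
T(1190) = 73.972 + (56.028)·0.21628 = 86.090 °C.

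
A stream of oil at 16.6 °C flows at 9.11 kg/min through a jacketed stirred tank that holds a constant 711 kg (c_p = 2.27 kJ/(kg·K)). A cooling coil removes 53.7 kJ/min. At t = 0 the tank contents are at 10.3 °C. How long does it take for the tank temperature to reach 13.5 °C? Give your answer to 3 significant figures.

Heat balance on the well-mixed liquid: M c_p dT/dt = ṁ c_p (T_in − T) − 53.7.
τ = M/ṁ = 78.046 min; T_ss = T_in − Q̇/(ṁ c_p) = 14.003 °C.
T(t) = T_ss + (T₀ − T_ss) e^(−t/τ). Set T = 13.5:
e^(−t/τ) = (13.5 − 14.003)/(10.3 − 14.003) = 0.13589
t = −78.046 · ln(0.13589) = 155.77 min.

156 min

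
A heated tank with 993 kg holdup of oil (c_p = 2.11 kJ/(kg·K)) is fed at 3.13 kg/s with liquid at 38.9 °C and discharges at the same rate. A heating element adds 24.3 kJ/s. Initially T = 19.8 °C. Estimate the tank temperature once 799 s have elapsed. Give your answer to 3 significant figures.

40.7 °C

First-law balance (no shaft work): M c_p dT/dt = ṁ c_p (T_in − T) + 24.3.
τ = M/ṁ = 317.25 s; T_ss = T_in + Q̇/(ṁ c_p) = 38.9 + 24.3/(3.13·2.11) = 42.579 °C.
T approaches T_ss exponentially: T(t) = T_ss + (T₀ − T_ss) e^(−t/τ).
T(799) = 42.579 + (-22.779)·e^(−799/317.25) = 42.579 + (-22.779)·0.080580 = 40.744 °C.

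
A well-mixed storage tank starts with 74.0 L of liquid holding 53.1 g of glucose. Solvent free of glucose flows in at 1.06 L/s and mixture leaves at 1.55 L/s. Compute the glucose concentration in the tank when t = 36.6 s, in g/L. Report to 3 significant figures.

Let m(t) be the amount of glucose. Volume: V(t) = V₀ + (Q_in − Q_out) t = 74.0 − 0.49000 t; V(36.6) = 56.066 L.
Solute balance: dm/dt = 0 − Q_out C = −Q_out m/V(t).
Separate: dm/m = −Q_out dt/V(t) ⇒ ln(m/m₀) = −(Q_out/(Q_in−Q_out)) ln(V/V₀).
m = m₀ (V₀/V)^(Q_out/(Q_in−Q_out)) = 53.1 × (74.0/56.066)^(-3.1633) = 22.071 g.
C = m/V = 22.071/56.066 = 0.39366 g/L.

0.394 g/L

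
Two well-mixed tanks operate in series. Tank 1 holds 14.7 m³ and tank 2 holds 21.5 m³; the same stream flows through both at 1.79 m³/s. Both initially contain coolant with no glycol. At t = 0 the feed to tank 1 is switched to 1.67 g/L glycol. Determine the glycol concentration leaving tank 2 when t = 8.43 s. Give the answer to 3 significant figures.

0.346 g/L

Species balance on tank i: dCᵢ/dt = (Cᵢ₋₁ − Cᵢ)/τᵢ with τᵢ = Vᵢ/Q.
τ₁ = 14.7/1.79 = 8.2123 s; τ₂ = 21.5/1.79 = 12.011 s.
Tank 1: C₁ = C_in(1 − e^(−t/τ₁)). Tank 2 (τ₁ ≠ τ₂): C₂ = C_in[1 − (τ₁ e^(−t/τ₁) − τ₂ e^(−t/τ₂))/(τ₁ − τ₂)].
At t = 8.43: e^(−t/τ₁) = 0.35826, e^(−t/τ₂) = 0.49567.
C₂ = 1.67·[1 − (8.2123·0.35826 − 12.011·0.49567)/(-3.7989)] = 1.67·0.20727 = 0.34615 g/L.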